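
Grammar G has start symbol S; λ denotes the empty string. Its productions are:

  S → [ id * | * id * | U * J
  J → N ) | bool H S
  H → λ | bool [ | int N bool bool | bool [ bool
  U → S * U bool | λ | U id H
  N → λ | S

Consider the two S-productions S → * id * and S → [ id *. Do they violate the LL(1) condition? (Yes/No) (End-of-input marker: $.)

No

FIRST(* id *) = { * } and FIRST([ id *) = { [ }.
The FIRST sets are disjoint and neither alternative is nullable — no conflict.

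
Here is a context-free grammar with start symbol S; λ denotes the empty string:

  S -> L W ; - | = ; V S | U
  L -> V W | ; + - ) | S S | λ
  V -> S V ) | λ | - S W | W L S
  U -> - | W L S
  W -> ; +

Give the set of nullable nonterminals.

{ L, V }

Directly nullable (have an λ-production): L, V.
No other nonterminal has a production whose RHS symbols are all nullable.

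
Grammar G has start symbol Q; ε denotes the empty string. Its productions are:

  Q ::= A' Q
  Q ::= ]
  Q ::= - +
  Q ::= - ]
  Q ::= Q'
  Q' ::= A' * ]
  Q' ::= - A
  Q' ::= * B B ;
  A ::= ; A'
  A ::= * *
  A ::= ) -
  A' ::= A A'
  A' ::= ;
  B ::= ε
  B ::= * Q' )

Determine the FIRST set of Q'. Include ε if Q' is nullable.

From Q' ::= A' * ]: add FIRST(A') = { ), *, ; }.
Q' ::= - A contributes {-}.
Q' ::= * B B ; contributes {*}.
Union: FIRST(Q') = { ), *, -, ; }.

{ ), *, -, ; }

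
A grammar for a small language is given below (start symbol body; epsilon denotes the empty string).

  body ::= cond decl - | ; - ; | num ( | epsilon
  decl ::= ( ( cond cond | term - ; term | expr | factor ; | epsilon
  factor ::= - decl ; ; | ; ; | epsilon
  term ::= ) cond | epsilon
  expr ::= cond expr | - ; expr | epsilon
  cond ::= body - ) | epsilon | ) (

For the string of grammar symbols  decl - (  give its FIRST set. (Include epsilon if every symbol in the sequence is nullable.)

Add FIRST(decl)\{epsilon} = { (, ), -, ;, num }; decl is nullable, continue.
- is a terminal; add {-} and stop.

{ (, ), -, ;, num }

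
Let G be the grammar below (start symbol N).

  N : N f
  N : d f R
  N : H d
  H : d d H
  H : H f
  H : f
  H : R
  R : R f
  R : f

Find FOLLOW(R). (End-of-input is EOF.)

{ EOF, d, f }

In N : d f R: R is at the end, add FOLLOW(N) = { EOF, f }.
In H : R: R is at the end, add FOLLOW(H) = { d, f }.
In R : R f: add FIRST(f) = { f }.
Union: FOLLOW(R) = { EOF, d, f }.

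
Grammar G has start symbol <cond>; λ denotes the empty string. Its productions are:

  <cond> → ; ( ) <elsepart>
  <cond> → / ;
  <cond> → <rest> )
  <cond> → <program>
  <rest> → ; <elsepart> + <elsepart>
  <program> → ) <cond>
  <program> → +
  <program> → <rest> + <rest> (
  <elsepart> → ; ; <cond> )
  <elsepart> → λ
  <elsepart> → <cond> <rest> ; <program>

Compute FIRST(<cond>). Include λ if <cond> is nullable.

<cond> → ; ( ) <elsepart> contributes {;}.
<cond> → / ; contributes {/}.
From <cond> → <rest> ): add FIRST(<rest>) = { ; }.
From <cond> → <program>: add FIRST(<program>) = { ), +, ; }.
Union: FIRST(<cond>) = { ), +, /, ; }.

{ ), +, /, ; }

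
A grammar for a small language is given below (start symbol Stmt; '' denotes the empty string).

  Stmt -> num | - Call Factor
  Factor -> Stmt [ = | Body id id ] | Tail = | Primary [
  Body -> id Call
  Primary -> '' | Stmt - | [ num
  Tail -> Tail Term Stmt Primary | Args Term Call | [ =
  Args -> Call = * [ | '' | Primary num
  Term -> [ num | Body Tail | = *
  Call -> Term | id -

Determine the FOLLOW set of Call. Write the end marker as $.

{ -, =, [, id, num }

In Stmt -> - Call Factor: add FIRST(Factor) = { -, =, [, id, num }.
In Body -> id Call: Call is at the end, add FOLLOW(Body) = { -, =, [, id, num }.
In Tail -> Args Term Call: Call is at the end, add FOLLOW(Tail) = { -, =, [, id, num }.
In Args -> Call = * [: add FIRST(= * [) = { = }.
Union: FOLLOW(Call) = { -, =, [, id, num }.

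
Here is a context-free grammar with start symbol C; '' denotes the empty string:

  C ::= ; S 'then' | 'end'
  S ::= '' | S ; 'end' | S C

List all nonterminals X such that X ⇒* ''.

Directly nullable (have an ''-production): S.
No other nonterminal has a production whose RHS symbols are all nullable.

{ S }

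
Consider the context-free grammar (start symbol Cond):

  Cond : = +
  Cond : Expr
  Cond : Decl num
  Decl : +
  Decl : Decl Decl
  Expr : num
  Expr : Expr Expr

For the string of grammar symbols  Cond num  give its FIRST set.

{ +, =, num }

Add FIRST(Cond) = { +, =, num }; Cond is not nullable, stop.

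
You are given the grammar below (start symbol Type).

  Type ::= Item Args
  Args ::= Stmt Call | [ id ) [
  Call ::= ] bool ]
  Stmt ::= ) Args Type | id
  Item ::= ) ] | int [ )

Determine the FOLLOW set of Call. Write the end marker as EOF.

{ EOF, ), ], int }

In Args ::= Stmt Call: Call is at the end, add FOLLOW(Args) = { EOF, ), ], int }.
Union: FOLLOW(Call) = { EOF, ), ], int }.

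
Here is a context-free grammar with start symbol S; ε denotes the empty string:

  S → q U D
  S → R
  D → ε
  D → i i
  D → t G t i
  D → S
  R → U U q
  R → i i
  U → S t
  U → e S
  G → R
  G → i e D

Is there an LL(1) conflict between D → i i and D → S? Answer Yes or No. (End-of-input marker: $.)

Yes

FIRST(i i) = { i } and FIRST(S) = { e, i, q }.
Both contain i, so the two alternatives are not disjoint — LL(1) conflict.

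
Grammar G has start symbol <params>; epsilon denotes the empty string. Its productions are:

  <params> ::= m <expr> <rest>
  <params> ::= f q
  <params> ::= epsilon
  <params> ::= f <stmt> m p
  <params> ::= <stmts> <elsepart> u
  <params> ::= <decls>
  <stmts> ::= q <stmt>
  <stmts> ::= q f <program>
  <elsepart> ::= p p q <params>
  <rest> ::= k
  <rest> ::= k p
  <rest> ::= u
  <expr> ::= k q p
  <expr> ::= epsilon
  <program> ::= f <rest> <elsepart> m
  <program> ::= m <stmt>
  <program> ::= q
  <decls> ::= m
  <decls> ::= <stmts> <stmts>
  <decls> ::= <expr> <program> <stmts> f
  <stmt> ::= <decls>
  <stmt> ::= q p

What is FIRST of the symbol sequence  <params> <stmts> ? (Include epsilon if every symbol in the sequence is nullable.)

Add FIRST(<params>)\{epsilon} = { f, k, m, q }; <params> is nullable, continue.
Add FIRST(<stmts>) = { q }; <stmts> is not nullable, stop.

{ f, k, m, q }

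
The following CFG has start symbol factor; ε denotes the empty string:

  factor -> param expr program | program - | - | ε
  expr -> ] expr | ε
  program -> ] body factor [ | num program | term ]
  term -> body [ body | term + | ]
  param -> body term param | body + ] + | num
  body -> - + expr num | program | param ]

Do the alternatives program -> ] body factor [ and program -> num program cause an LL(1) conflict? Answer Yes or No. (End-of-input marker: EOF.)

FIRST(] body factor [) = { ] } and FIRST(num program) = { num }.
The FIRST sets are disjoint and neither alternative is nullable — no conflict.

No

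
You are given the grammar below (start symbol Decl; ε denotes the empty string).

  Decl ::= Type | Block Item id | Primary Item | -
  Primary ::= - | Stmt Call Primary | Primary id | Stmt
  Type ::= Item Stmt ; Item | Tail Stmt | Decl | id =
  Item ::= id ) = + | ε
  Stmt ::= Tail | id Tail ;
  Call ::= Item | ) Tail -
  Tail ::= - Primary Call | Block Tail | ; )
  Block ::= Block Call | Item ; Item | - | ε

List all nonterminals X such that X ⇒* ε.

{ Block, Call, Item }

Directly nullable (have an ε-production): Item, Block.
Call ::= Item with every symbol nullable, so Call is nullable.
No other nonterminal has a production whose RHS symbols are all nullable.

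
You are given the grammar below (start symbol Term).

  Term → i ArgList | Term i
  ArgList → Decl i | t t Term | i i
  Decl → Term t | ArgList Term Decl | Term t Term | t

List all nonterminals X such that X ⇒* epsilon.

{ } (none)

No nonterminal has an empty production or an RHS whose symbols are all nullable.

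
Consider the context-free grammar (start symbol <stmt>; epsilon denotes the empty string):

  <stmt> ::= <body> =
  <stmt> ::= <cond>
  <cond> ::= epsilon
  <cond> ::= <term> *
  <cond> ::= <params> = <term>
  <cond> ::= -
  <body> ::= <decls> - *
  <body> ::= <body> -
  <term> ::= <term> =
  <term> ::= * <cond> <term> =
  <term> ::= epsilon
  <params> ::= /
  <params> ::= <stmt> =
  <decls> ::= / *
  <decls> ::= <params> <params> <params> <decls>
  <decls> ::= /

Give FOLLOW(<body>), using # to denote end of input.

In <stmt> ::= <body> =: add FIRST(=) = { = }.
In <body> ::= <body> -: add FIRST(-) = { - }.
Union: FOLLOW(<body>) = { -, = }.

{ -, = }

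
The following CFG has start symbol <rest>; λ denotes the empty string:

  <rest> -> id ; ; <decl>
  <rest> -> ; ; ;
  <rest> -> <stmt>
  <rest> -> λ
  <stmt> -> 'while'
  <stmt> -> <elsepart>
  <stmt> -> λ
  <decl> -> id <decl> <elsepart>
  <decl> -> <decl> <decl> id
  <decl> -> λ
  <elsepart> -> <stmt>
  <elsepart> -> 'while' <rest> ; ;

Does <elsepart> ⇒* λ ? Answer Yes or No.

Yes

<elsepart> -> <stmt> and each of <stmt> is nullable, so <elsepart> ⇒* λ.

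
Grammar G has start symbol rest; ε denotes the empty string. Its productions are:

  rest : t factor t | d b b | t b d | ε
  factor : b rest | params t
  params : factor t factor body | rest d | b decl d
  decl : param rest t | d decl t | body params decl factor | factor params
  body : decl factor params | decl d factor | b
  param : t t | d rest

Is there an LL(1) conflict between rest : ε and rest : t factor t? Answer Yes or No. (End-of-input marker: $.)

FIRST(ε) = { ε } and FIRST(t factor t) = { t }.
The first alternative is nullable and FOLLOW(rest) = { $, b, d, t } shares t with FIRST of the second — conflict.

Yes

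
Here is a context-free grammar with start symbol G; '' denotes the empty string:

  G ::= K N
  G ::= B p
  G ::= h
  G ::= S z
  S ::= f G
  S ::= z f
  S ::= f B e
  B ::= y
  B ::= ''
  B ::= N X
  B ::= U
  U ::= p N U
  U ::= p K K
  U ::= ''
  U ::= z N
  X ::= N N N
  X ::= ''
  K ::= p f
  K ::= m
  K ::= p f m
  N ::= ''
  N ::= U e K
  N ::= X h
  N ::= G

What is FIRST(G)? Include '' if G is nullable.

From G ::= K N: add FIRST(K) = { m, p }.
From G ::= B p: B nullable, take FIRST(B) ∪ {p} = { e, f, h, m, p, y, z }.
G ::= h contributes {h}.
From G ::= S z: add FIRST(S) = { f, z }.
Union: FIRST(G) = { e, f, h, m, p, y, z }.

{ e, f, h, m, p, y, z }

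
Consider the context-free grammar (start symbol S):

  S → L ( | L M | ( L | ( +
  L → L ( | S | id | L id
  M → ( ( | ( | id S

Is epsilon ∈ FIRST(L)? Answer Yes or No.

No

No nonterminal in this grammar is nullable.
No production of L has an RHS whose symbols are all nullable, so L is not nullable.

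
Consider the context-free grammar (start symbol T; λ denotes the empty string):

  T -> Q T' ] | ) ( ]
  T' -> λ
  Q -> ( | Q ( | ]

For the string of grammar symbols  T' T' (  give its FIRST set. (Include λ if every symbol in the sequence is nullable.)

Add FIRST(T')\{λ} = {  }; T' is nullable, continue.
Add FIRST(T')\{λ} = {  }; T' is nullable, continue.
( is a terminal; add {(} and stop.

{ ( }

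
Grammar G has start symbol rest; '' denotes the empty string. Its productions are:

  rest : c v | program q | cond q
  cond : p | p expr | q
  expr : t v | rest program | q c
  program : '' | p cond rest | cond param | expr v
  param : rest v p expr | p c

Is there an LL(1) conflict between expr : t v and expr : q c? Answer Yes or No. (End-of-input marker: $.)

No

FIRST(t v) = { t } and FIRST(q c) = { q }.
The FIRST sets are disjoint and neither alternative is nullable — no conflict.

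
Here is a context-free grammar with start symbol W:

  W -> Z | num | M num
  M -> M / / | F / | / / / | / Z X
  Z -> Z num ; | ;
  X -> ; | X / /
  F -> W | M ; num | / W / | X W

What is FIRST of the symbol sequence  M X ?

{ /, ;, num }

Add FIRST(M) = { /, ;, num }; M is not nullable, stop.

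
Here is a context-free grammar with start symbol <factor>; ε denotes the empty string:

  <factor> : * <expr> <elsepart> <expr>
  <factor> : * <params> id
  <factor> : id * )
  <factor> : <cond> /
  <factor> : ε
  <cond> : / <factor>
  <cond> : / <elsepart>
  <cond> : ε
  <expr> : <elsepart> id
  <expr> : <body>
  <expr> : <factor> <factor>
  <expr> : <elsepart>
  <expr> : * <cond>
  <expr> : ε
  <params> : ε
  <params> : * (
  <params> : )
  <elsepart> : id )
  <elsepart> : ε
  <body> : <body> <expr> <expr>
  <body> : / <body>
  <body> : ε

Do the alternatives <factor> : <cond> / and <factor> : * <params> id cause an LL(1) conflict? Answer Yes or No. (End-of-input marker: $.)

FIRST(<cond> /) = { / } and FIRST(* <params> id) = { * }.
The FIRST sets are disjoint and neither alternative is nullable — no conflict.

No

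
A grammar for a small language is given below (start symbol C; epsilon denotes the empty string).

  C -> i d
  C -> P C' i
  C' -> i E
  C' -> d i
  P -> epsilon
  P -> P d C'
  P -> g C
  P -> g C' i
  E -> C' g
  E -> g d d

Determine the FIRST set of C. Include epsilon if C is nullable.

C -> i d contributes {i}.
From C -> P C' i: P nullable, take FIRST(P) ∪ FIRST(C') = { d, g, i }.
Union: FIRST(C) = { d, g, i }.

{ d, g, i }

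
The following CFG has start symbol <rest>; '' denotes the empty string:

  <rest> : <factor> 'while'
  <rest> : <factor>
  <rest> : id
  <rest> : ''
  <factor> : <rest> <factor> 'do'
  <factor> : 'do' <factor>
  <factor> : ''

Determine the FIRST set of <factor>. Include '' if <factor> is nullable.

{ 'do', 'while', id, '' }

From <factor> : <rest> <factor> 'do': <rest>, <factor> nullable, take FIRST(<rest>) ∪ FIRST(<factor>) ∪ {'do'} = { 'do', 'while', id }.
<factor> : 'do' <factor> contributes {'do'}.
<factor> : '' contributes ''.
Union: FIRST(<factor>) = { 'do', 'while', id, '' }.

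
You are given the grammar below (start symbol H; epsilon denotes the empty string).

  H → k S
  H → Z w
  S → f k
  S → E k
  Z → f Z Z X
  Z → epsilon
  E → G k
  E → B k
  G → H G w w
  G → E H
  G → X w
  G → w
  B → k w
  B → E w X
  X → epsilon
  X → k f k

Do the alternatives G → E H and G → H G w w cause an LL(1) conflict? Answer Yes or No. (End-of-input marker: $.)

Yes

FIRST(E H) = { f, k, w } and FIRST(H G w w) = { f, k, w }.
Both contain f, so the two alternatives are not disjoint — LL(1) conflict.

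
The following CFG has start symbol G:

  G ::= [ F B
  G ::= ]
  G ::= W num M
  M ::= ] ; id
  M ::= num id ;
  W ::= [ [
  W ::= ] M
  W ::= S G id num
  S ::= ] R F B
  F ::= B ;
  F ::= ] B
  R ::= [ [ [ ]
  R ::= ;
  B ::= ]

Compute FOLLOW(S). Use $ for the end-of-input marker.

In W ::= S G id num: add FIRST(G id num) = { [, ] }.
Union: FOLLOW(S) = { [, ] }.

{ [, ] }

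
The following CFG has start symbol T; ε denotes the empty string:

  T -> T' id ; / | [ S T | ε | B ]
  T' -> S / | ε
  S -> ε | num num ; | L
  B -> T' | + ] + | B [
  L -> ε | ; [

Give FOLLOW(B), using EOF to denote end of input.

In T -> B ]: add FIRST(]) = { ] }.
In B -> B [: add FIRST([) = { [ }.
Union: FOLLOW(B) = { [, ] }.

{ [, ] }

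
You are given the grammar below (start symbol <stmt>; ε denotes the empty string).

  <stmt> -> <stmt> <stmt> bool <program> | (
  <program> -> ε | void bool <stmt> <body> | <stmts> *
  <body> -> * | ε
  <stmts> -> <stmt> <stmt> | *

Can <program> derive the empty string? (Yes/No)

<program> has an ε-production, so <program> ⇒ ε.

Yes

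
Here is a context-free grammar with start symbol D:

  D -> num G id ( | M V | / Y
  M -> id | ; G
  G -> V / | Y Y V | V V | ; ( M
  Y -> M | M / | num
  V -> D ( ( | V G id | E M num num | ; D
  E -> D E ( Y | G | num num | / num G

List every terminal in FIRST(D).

{ /, ;, id, num }

D -> num G id ( contributes {num}.
From D -> M V: add FIRST(M) = { ;, id }.
D -> / Y contributes {/}.
Union: FIRST(D) = { /, ;, id, num }.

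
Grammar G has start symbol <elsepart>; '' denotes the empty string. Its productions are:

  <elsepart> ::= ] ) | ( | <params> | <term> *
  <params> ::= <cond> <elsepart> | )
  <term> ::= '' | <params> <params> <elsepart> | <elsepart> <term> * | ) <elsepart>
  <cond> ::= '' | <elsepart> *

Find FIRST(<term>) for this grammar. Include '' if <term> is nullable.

<term> ::= '' contributes ''.
From <term> ::= <params> <params> <elsepart>: add FIRST(<params>) = { (, ), *, ] }.
From <term> ::= <elsepart> <term> *: add FIRST(<elsepart>) = { (, ), *, ] }.
<term> ::= ) <elsepart> contributes {)}.
Union: FIRST(<term>) = { (, ), *, ], '' }.

{ (, ), *, ], '' }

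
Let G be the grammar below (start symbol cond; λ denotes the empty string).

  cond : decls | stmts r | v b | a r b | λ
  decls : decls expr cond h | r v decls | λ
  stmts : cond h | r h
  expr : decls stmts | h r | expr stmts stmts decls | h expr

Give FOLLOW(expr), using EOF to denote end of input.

In decls : decls expr cond h: add FIRST(cond h) = { a, h, r, v }.
In expr : expr stmts stmts decls: add FIRST(stmts stmts decls) = { a, h, r, v }.
In expr : h expr: expr is at the end, add FOLLOW(expr) = { a, h, r, v }.
Union: FOLLOW(expr) = { a, h, r, v }.

{ a, h, r, v }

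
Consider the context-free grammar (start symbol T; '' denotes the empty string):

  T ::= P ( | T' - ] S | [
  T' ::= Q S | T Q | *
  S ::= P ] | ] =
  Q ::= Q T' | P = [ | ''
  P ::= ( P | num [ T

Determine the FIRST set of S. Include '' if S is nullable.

From S ::= P ]: add FIRST(P) = { (, num }.
S ::= ] = contributes {]}.
Union: FIRST(S) = { (, ], num }.

{ (, ], num }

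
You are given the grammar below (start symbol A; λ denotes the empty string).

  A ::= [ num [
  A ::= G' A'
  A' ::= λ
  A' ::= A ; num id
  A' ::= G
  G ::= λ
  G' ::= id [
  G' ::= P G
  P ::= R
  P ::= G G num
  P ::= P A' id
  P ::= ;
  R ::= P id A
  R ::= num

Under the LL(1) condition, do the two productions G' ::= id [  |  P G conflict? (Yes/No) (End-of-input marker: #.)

No

FIRST(id [) = { id } and FIRST(P G) = { ;, num }.
The FIRST sets are disjoint and neither alternative is nullable — no conflict.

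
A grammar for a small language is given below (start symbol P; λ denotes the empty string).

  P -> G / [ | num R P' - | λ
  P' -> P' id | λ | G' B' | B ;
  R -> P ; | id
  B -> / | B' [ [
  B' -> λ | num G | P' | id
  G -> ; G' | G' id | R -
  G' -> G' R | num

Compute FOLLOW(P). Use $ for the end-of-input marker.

{ $, ; }

P is the start symbol, so $ ∈ FOLLOW(P).
In R -> P ;: add FIRST(;) = { ; }.
Union: FOLLOW(P) = { $, ; }.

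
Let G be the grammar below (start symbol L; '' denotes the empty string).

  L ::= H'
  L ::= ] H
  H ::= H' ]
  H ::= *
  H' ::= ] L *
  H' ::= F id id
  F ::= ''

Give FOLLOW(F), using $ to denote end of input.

In H' ::= F id id: add FIRST(id id) = { id }.
Union: FOLLOW(F) = { id }.

{ id }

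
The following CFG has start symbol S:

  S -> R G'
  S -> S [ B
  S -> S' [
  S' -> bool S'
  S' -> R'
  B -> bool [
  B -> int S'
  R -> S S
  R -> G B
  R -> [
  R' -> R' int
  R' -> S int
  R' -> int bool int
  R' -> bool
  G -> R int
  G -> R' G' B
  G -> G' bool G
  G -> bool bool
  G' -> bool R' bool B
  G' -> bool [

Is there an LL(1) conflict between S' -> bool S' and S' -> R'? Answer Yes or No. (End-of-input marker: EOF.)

Yes

FIRST(bool S') = { bool } and FIRST(R') = { [, bool, int }.
Both contain bool, so the two alternatives are not disjoint — LL(1) conflict.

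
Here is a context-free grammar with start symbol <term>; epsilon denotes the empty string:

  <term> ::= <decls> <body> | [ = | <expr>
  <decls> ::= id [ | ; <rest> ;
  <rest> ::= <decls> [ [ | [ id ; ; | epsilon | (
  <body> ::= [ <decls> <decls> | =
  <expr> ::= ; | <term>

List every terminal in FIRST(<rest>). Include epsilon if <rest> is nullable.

{ (, ;, [, id, epsilon }

From <rest> ::= <decls> [ [: add FIRST(<decls>) = { ;, id }.
<rest> ::= [ id ; ; contributes {[}.
<rest> ::= epsilon contributes epsilon.
<rest> ::= ( contributes {(}.
Union: FIRST(<rest>) = { (, ;, [, id, epsilon }.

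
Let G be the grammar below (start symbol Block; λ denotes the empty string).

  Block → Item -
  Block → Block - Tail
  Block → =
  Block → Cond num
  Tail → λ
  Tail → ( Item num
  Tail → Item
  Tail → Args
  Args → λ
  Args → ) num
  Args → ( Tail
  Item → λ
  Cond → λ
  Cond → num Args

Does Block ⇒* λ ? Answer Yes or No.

No

Nullable nonterminals: Args, Cond, Item, Tail.
No production of Block has an RHS whose symbols are all nullable, so Block is not nullable.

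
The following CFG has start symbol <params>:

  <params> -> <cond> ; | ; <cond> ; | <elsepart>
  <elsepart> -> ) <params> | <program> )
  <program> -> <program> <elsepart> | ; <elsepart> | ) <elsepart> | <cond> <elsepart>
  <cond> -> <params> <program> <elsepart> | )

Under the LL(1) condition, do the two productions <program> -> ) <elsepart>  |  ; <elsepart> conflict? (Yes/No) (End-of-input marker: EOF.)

FIRST() <elsepart>) = { ) } and FIRST(; <elsepart>) = { ; }.
The FIRST sets are disjoint and neither alternative is nullable — no conflict.

No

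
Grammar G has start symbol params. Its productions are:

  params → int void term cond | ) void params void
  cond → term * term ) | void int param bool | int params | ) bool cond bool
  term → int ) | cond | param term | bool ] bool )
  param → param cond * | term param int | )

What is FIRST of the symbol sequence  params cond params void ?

Add FIRST(params) = { ), int }; params is not nullable, stop.

{ ), int }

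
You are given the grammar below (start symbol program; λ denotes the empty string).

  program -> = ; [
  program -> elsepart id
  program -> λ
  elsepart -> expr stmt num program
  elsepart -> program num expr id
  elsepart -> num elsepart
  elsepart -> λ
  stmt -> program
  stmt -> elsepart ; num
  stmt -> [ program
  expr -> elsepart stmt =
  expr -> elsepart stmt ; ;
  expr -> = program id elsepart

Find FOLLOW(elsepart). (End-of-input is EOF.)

{ ;, =, [, id, num }

In program -> elsepart id: add FIRST(id) = { id }.
In elsepart -> num elsepart: elsepart is at the end, add FOLLOW(elsepart) = { ;, =, [, id, num }.
In stmt -> elsepart ; num: add FIRST(; num) = { ; }.
In expr -> elsepart stmt =: add FIRST(stmt =) = { ;, =, [, id, num }.
In expr -> elsepart stmt ; ;: add FIRST(stmt ; ;) = { ;, =, [, id, num }.
In expr -> = program id elsepart: elsepart is at the end, add FOLLOW(expr) = { ;, =, [, id, num }.
Union: FOLLOW(elsepart) = { ;, =, [, id, num }.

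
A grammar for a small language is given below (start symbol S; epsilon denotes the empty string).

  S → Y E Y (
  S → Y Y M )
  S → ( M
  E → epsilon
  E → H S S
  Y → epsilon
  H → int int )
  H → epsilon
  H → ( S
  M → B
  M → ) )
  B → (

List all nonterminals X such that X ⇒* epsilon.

{ E, H, Y }

Directly nullable (have an epsilon-production): E, Y, H.
No other nonterminal has a production whose RHS symbols are all nullable.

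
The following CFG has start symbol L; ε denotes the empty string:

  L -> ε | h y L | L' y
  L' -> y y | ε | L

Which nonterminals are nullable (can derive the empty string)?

Directly nullable (have an ε-production): L, L'.

{ L, L' }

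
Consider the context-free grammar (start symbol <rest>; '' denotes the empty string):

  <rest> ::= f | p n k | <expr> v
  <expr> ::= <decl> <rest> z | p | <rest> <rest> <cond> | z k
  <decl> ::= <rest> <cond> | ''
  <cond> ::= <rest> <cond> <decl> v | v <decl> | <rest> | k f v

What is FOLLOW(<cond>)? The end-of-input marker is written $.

{ f, p, v, z }

In <expr> ::= <rest> <rest> <cond>: <cond> is at the end, add FOLLOW(<expr>) = { v }.
In <decl> ::= <rest> <cond>: <cond> is at the end, add FOLLOW(<decl>) = { f, p, v, z }.
In <cond> ::= <rest> <cond> <decl> v: add FIRST(<decl> v) = { f, p, v, z }.
Union: FOLLOW(<cond>) = { f, p, v, z }.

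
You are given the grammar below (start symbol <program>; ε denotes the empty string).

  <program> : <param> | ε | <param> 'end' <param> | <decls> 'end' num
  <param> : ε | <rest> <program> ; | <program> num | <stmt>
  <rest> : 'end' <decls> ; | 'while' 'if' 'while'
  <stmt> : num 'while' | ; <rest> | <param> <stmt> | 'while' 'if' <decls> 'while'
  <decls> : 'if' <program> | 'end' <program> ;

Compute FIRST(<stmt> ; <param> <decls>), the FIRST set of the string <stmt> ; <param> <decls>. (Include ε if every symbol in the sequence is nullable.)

Add FIRST(<stmt>) = { 'end', 'if', 'while', ;, num }; <stmt> is not nullable, stop.

{ 'end', 'if', 'while', ;, num }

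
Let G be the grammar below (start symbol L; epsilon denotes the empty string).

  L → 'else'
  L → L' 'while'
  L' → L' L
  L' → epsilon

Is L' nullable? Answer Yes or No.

Yes

L' has an epsilon-production, so L' ⇒ epsilon.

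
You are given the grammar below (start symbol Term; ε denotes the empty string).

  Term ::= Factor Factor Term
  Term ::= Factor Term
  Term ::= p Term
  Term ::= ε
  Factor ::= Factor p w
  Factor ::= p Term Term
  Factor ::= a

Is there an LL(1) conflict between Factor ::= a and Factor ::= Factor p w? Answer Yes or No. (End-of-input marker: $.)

FIRST(a) = { a } and FIRST(Factor p w) = { a, p }.
Both contain a, so the two alternatives are not disjoint — LL(1) conflict.

Yes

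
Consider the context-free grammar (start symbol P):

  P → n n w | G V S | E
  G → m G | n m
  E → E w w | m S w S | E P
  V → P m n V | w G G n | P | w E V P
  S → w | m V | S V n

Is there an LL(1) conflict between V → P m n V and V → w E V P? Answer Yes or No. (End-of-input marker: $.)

FIRST(P m n V) = { m, n } and FIRST(w E V P) = { w }.
The FIRST sets are disjoint and neither alternative is nullable — no conflict.

No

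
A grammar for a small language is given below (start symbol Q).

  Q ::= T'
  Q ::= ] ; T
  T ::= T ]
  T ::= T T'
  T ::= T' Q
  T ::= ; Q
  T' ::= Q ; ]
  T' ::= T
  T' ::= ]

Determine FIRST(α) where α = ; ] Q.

; is a terminal; add {;} and stop.

{ ; }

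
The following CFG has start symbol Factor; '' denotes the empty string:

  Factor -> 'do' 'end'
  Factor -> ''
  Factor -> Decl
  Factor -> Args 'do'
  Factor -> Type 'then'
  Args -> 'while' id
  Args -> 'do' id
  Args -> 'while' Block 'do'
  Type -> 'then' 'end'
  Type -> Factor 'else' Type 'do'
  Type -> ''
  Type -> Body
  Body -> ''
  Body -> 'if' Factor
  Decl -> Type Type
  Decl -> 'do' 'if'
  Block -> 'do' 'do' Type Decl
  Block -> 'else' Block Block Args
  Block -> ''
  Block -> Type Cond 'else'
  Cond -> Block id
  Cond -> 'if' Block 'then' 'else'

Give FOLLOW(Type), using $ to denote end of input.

{ $, 'do', 'else', 'if', 'then', 'while', id }

In Factor -> Type 'then': add FIRST('then') = { 'then' }.
In Type -> Factor 'else' Type 'do': add FIRST('do') = { 'do' }.
In Decl -> Type Type: add FIRST(Type)\{''} = { 'do', 'else', 'if', 'then', 'while' }.
  Since Type is nullable, also add FOLLOW(Decl) = { $, 'do', 'else', 'if', 'then', 'while', id }.
In Decl -> Type Type: Type is at the end, add FOLLOW(Decl) = { $, 'do', 'else', 'if', 'then', 'while', id }.
In Block -> 'do' 'do' Type Decl: add FIRST(Decl)\{''} = { 'do', 'else', 'if', 'then', 'while' }.
  Since Decl is nullable, also add FOLLOW(Block) = { 'do', 'else', 'if', 'then', 'while', id }.
In Block -> Type Cond 'else': add FIRST(Cond 'else') = { 'do', 'else', 'if', 'then', 'while', id }.
Union: FOLLOW(Type) = { $, 'do', 'else', 'if', 'then', 'while', id }.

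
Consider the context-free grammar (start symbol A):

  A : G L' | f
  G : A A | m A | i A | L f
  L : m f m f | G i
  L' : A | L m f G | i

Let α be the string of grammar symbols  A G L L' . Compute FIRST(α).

Add FIRST(A) = { f, i, m }; A is not nullable, stop.

{ f, i, m }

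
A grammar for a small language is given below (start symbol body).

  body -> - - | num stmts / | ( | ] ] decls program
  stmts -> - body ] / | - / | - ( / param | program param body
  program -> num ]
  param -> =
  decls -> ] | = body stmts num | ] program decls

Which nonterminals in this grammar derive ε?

{ } (none)

No nonterminal has an empty production or an RHS whose symbols are all nullable.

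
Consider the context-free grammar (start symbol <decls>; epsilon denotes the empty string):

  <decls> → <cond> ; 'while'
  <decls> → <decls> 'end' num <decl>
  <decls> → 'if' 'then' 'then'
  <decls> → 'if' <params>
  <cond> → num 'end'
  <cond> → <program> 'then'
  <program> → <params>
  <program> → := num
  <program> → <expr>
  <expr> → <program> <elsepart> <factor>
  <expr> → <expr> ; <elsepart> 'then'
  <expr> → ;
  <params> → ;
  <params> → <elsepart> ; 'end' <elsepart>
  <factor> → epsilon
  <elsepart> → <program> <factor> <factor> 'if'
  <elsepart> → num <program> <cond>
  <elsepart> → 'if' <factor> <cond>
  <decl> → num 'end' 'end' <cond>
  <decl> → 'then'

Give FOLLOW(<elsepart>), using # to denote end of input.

{ #, 'end', 'if', 'then', :=, ;, num }

In <expr> → <program> <elsepart> <factor>: add FIRST(<factor>)\{epsilon} = {  }.
  Since <factor> is nullable, also add FOLLOW(<expr>) = { 'if', 'then', :=, ;, num }.
In <expr> → <expr> ; <elsepart> 'then': add FIRST('then') = { 'then' }.
In <params> → <elsepart> ; 'end' <elsepart>: add FIRST(; 'end' <elsepart>) = { ; }.
In <params> → <elsepart> ; 'end' <elsepart>: <elsepart> is at the end, add FOLLOW(<params>) = { #, 'end', 'if', 'then', :=, ;, num }.
Union: FOLLOW(<elsepart>) = { #, 'end', 'if', 'then', :=, ;, num }.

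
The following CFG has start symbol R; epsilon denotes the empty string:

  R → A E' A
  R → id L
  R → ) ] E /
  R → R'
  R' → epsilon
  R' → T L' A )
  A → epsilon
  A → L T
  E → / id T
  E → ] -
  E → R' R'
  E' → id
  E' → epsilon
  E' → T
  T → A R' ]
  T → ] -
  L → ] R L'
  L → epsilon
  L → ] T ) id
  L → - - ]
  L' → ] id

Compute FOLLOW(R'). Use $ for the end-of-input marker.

In R → R': R' is at the end, add FOLLOW(R) = { $, ] }.
In E → R' R': add FIRST(R')\{epsilon} = { -, ] }.
  Since R' is nullable, also add FOLLOW(E) = { / }.
In E → R' R': R' is at the end, add FOLLOW(E) = { / }.
In T → A R' ]: add FIRST(]) = { ] }.
Union: FOLLOW(R') = { $, -, /, ] }.

{ $, -, /, ] }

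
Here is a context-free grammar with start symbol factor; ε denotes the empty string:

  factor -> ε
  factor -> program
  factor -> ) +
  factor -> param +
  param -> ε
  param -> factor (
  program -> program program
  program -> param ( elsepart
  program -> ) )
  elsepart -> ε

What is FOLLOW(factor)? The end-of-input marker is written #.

factor is the start symbol, so # ∈ FOLLOW(factor).
In param -> factor (: add FIRST(() = { ( }.
Union: FOLLOW(factor) = { #, ( }.

{ #, ( }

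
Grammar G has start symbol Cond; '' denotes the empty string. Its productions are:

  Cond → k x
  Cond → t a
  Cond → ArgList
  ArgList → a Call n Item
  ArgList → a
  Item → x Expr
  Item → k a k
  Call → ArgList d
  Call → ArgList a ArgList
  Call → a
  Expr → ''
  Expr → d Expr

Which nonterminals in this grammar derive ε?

Directly nullable (have an ''-production): Expr.
No other nonterminal has a production whose RHS symbols are all nullable.

{ Expr }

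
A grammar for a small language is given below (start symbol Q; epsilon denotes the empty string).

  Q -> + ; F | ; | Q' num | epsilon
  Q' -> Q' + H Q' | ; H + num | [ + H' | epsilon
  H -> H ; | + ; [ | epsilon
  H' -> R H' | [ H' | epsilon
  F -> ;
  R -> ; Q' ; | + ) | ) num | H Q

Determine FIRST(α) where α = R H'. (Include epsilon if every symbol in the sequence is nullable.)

{ ), +, ;, [, num, epsilon }

Add FIRST(R)\{epsilon} = { ), +, ;, [, num }; R is nullable, continue.
Add FIRST(H')\{epsilon} = { ), +, ;, [, num }; H' is nullable, continue.
Every symbol is nullable, so include epsilon.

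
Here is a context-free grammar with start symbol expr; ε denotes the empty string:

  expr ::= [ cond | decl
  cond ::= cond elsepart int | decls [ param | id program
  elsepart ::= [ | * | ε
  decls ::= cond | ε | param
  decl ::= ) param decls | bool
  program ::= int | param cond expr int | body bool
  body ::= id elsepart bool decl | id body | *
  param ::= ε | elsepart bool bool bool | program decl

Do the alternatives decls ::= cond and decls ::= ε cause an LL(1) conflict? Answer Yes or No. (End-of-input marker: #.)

FIRST(cond) = { *, [, bool, id, int } and FIRST(ε) = { ε }.
The second alternative is nullable and FOLLOW(decls) = { #, ), *, [, bool, id, int } shares * with FIRST of the first — conflict.

Yes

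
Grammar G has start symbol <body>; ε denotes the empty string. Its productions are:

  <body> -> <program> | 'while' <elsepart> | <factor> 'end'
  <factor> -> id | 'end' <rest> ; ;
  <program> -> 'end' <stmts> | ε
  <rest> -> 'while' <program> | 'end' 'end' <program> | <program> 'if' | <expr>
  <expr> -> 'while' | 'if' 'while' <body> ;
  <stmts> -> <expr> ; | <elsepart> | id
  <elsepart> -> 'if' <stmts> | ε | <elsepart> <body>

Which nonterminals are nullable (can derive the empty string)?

{ <body>, <elsepart>, <program>, <stmts> }

Directly nullable (have an ε-production): <program>, <elsepart>.
<stmts> -> <elsepart> with every symbol nullable, so <stmts> is nullable.
<body> -> <program> with every symbol nullable, so <body> is nullable.
No other nonterminal has a production whose RHS symbols are all nullable.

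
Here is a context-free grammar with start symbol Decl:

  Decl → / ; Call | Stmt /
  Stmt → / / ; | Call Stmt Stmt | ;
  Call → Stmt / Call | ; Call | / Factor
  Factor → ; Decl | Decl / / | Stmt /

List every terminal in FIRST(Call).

{ /, ; }

From Call → Stmt / Call: add FIRST(Stmt) = { /, ; }.
Call → ; Call contributes {;}.
Call → / Factor contributes {/}.
Union: FIRST(Call) = { /, ; }.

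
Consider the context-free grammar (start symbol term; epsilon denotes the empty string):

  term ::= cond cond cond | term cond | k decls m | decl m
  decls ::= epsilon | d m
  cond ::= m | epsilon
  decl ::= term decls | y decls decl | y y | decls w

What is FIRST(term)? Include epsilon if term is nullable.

From term ::= cond cond cond: cond, cond, cond nullable, take FIRST(cond) ∪ FIRST(cond) ∪ FIRST(cond) = { m }; also epsilon since the whole RHS is nullable.
From term ::= term cond: term, cond nullable, take FIRST(term) ∪ FIRST(cond) = { d, k, m, w, y }; also epsilon since the whole RHS is nullable.
term ::= k decls m contributes {k}.
From term ::= decl m: decl nullable, take FIRST(decl) ∪ {m} = { d, k, m, w, y }.
Union: FIRST(term) = { d, k, m, w, y, epsilon }.

{ d, k, m, w, y, epsilon }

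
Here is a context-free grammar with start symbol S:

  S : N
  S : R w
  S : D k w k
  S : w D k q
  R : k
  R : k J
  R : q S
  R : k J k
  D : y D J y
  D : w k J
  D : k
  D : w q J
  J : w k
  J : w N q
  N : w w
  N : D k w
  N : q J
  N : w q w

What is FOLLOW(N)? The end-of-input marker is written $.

In S : N: N is at the end, add FOLLOW(S) = { $, w }.
In J : w N q: add FIRST(q) = { q }.
Union: FOLLOW(N) = { $, q, w }.

{ $, q, w }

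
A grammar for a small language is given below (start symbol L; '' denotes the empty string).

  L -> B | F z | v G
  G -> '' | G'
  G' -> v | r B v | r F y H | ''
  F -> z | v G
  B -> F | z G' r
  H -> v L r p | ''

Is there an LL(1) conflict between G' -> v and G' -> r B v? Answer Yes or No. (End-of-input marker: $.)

FIRST(v) = { v } and FIRST(r B v) = { r }.
The FIRST sets are disjoint and neither alternative is nullable — no conflict.

No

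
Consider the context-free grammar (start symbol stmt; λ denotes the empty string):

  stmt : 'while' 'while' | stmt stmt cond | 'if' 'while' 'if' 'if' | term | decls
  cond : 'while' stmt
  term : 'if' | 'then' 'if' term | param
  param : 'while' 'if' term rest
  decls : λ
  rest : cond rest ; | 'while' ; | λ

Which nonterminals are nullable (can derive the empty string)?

Directly nullable (have an λ-production): decls, rest.
stmt : decls with every symbol nullable, so stmt is nullable.
No other nonterminal has a production whose RHS symbols are all nullable.

{ decls, rest, stmt }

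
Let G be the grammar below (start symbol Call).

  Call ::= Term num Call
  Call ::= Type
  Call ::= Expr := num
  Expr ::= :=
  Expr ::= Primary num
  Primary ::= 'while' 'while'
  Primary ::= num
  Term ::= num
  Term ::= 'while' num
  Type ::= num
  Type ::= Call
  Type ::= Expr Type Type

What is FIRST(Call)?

{ 'while', :=, num }

From Call ::= Term num Call: add FIRST(Term) = { 'while', num }.
From Call ::= Type: add FIRST(Type) = { 'while', :=, num }.
From Call ::= Expr := num: add FIRST(Expr) = { 'while', :=, num }.
Union: FIRST(Call) = { 'while', :=, num }.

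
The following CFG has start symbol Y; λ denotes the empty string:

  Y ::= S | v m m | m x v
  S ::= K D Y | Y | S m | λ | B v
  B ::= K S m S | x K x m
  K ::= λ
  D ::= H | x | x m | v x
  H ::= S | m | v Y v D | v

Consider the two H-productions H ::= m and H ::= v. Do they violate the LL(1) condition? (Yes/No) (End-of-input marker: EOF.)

No

FIRST(m) = { m } and FIRST(v) = { v }.
The FIRST sets are disjoint and neither alternative is nullable — no conflict.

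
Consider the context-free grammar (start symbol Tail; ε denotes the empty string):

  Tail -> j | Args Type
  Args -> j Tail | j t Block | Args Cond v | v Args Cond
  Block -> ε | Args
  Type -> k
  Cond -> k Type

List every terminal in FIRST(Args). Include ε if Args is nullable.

{ j, v }

Args -> j Tail contributes {j}.
Args -> j t Block contributes {j}.
From Args -> Args Cond v: add FIRST(Args) = { j, v }.
Args -> v Args Cond contributes {v}.
Union: FIRST(Args) = { j, v }.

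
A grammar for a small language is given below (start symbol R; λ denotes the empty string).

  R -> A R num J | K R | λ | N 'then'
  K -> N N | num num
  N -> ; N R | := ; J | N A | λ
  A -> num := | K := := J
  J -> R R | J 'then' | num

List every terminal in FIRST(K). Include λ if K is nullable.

{ :=, ;, num, λ }

From K -> N N: N, N nullable, take FIRST(N) ∪ FIRST(N) = { :=, ;, num }; also λ since the whole RHS is nullable.
K -> num num contributes {num}.
Union: FIRST(K) = { :=, ;, num, λ }.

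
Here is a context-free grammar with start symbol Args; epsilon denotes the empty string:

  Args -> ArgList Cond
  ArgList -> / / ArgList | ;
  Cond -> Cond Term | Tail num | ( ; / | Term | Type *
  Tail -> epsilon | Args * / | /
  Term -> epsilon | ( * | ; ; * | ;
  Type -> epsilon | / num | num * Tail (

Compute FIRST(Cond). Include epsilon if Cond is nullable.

{ (, *, /, ;, num, epsilon }

From Cond -> Cond Term: Cond, Term nullable, take FIRST(Cond) ∪ FIRST(Term) = { (, *, /, ;, num }; also epsilon since the whole RHS is nullable.
From Cond -> Tail num: Tail nullable, take FIRST(Tail) ∪ {num} = { /, ;, num }.
Cond -> ( ; / contributes {(}.
From Cond -> Term: add FIRST(Term) = { (, ;, epsilon } (including epsilon since Term is nullable).
From Cond -> Type *: Type nullable, take FIRST(Type) ∪ {*} = { *, /, num }.
Union: FIRST(Cond) = { (, *, /, ;, num, epsilon }.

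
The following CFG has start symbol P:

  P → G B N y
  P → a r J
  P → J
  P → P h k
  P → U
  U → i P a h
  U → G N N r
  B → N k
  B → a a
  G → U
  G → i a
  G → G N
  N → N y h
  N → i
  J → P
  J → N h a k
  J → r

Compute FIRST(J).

{ a, i, r }

From J → P: add FIRST(P) = { a, i, r }.
From J → N h a k: add FIRST(N) = { i }.
J → r contributes {r}.
Union: FIRST(J) = { a, i, r }.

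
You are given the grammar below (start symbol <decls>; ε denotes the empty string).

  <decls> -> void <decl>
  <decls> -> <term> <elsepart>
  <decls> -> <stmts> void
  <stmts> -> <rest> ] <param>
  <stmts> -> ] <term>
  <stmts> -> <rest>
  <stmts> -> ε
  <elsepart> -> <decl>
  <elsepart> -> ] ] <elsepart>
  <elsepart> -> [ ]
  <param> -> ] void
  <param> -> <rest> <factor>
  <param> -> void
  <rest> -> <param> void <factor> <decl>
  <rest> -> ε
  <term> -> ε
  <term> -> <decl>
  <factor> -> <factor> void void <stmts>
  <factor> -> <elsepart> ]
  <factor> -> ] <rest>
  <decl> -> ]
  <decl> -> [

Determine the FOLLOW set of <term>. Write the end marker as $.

In <decls> -> <term> <elsepart>: add FIRST(<elsepart>) = { [, ] }.
In <stmts> -> ] <term>: <term> is at the end, add FOLLOW(<stmts>) = { [, ], void }.
Union: FOLLOW(<term>) = { [, ], void }.

{ [, ], void }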